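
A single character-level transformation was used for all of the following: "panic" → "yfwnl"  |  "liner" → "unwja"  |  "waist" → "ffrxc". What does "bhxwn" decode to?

score

Shifts by position in panic: pos 0: p→y (+9), pos 1: a→f (+5), pos 2: n→w (+9), pos 3: i→n (+5) — repeating every 2. The shifts repeat in a cycle of length 2: positions 0,1,… shift by +9, +5, then the pattern repeats.
Reversing it on bhxwn: b−9=s, h−5=c, x−9=o, w−5=r, n−9=e.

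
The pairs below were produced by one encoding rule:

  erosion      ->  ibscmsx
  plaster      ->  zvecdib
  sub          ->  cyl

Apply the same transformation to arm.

ebw

The shift depends on letter class: consonant r→b is +10, but vowel e→i is +4. The rule splits by letter class: vowels +4, consonants +10.
Applying it to arm: a(vowel)+4=e, r(cons)+10=b, m(cons)+10=w.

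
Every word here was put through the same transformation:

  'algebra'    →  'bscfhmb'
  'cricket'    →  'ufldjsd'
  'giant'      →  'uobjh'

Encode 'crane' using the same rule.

The word is reversed, then every letter is shifted forward by 1.
On crane: reverse → enarc; then shift: e+1=f, n+1=o, a+1=b, r+1=s, c+1=d.

fobsd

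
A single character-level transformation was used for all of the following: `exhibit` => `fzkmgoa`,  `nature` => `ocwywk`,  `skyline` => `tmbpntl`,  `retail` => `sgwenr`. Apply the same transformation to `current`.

In exhibit: e→f is +1, x→z is +2, h→k is +3, i→m is +4 — the shift increases by 1 each position. Each letter shifts forward by (position + 1), i.e. 1, 2, 3, … — the shift grows by one for each successive letter.
For current: c+1=d, u+2=w, r+3=u, r+4=v, e+5=j, n+6=t, t+7=a.

dwuvjta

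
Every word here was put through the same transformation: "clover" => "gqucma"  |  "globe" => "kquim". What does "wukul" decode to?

spend

In clover: c→g is +4, l→q is +5, o→u is +6, v→c is +7 — the shift increases by 1 each position. Letter i (0-indexed) is shifted by i+4, so successive shifts are 4, 5, 6, ….
Undoing it on wukul: w−4=s, u−5=p, k−6=e, u−7=n, l−8=d.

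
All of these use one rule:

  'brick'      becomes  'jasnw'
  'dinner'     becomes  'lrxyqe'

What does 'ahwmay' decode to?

Each letter shifts forward by (position + 8), i.e. 8, 9, 10, … — the shift grows by one for each successive letter.
Decoding ahwmay: a−8=s, h−9=y, w−10=m, m−11=b, a−12=o, y−13=l.

symbol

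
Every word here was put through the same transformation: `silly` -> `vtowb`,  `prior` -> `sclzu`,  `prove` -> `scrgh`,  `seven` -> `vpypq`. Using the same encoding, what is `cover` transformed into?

fzypu

A repeating key of period 2 is used — shifts +3, +11 over and over.
Applying it to cover: c+3=f, o+11=z, v+3=y, e+11=p, r+3=u.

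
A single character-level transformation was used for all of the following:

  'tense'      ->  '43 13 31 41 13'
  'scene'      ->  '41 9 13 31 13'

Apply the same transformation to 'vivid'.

47 21 47 21 11

t(#20)→43 and e(#5)→13: differences scale by 2, so n = 2·pos + 3. With a=1..z=26, the number is 2·pos + 3.
Applying it to vivid: v=22→47, i=9→21, v=22→47, i=9→21, d=4→11.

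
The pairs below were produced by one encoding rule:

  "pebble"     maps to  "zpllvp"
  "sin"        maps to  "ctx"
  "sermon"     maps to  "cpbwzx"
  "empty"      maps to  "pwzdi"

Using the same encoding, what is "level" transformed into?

vpfpv

The shift depends on letter class: consonant p→z is +10, but vowel e→p is +11. Vowels shift forward by 11 and consonants shift forward by 10.
On level: l(cons)+10=v, e(vowel)+11=p, v(cons)+10=f, e(vowel)+11=p, l(cons)+10=v.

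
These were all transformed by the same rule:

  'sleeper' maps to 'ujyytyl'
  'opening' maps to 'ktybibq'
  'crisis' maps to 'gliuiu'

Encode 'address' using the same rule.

opplyuu

s(18)→u(20) and l(11)→j(9) fit y≡9x+14 (mod 26); the inverse of 9 mod 26 is 3. Treating letters as 0–25, the rule is x ↦ 9x + 14 (mod 26).
Applying it to address: a(0)→9·0+14≡14=o; d(3)→9·3+14≡15=p; d(3)→9·3+14≡15=p; r(17)→9·17+14≡11=l; e(4)→9·4+14≡24=y; s(18)→9·18+14≡20=u; s(18)→9·18+14≡20=u (all mod 26).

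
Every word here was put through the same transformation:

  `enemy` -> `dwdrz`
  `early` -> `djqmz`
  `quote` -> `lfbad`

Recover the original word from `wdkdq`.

Each letter's alphabet position (a=0..z=25) is mapped through 5·x+9 mod 26 — an affine cipher.
Decoding wdkdq: w(22)→21·(22−9)≡13=n; d(3)→21·(3−9)≡4=e; k(10)→21·(10−9)≡21=v; d(3)→21·(3−9)≡4=e; q(16)→21·(16−9)≡17=r (all mod 26).

never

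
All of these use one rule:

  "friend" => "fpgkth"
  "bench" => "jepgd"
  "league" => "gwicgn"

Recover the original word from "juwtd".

brush

The word is reversed, then every letter is shifted forward by 2.
Undoing it on juwtd: shift back: j−2=h, u−2=s, w−2=u, t−2=r, d−2=b → hsurb; then reverse → brush.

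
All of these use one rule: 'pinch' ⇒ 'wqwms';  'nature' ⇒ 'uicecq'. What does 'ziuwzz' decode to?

The shift increases by 1 at each position, starting from +7: 7, 8, 9, ….
Decoding ziuwzz: z−7=s, i−8=a, u−9=l, w−10=m, z−11=o, z−12=n.

salmon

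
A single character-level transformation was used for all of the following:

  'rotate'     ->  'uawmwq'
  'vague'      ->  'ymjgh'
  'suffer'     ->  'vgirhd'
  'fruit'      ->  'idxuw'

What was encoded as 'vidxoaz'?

Shifts by position in rotate: pos 0: r→u (+3), pos 1: o→a (+12), pos 2: t→w (+3), pos 3: a→m (+12) — repeating every 2. A repeating key of period 2 is used — shifts +3, +12 over and over.
Reversing it on vidxoaz: v−3=s, i−12=w, d−3=a, x−12=l, o−3=l, a−12=o, z−3=w.

swallow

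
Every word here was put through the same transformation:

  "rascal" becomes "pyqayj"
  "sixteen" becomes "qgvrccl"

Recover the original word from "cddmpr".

effort

Every letter moves 24 places later in the alphabet, wrapping around z→a.
Undoing it on cddmpr: c−24=e, d−24=f, d−24=f, m−24=o, p−24=r, r−24=t.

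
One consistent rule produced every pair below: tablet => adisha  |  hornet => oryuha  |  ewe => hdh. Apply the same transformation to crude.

jyxkh

The shift depends on letter class: consonant t→a is +7, but vowel a→d is +3. The rule splits by letter class: vowels +3, consonants +7.
For crude: c(cons)+7=j, r(cons)+7=y, u(vowel)+3=x, d(cons)+7=k, e(vowel)+3=h.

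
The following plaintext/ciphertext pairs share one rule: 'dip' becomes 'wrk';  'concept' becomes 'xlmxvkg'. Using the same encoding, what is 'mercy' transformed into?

Each pair mirrors across the alphabet (d↔w, i↔r, p↔k): positions sum to 25. This is the alphabet-reversal cipher (Atbash): a becomes z, b becomes y, etc.
For mercy: m↔n, e↔v, r↔i, c↔x, y↔b.

nvixb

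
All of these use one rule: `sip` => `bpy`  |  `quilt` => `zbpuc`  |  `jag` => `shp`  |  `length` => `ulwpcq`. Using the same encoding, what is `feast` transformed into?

The shift depends on letter class: consonant s→b is +9, but vowel i→p is +7. Two shifts are in play — +7 for a/e/i/o/u, +9 for every other letter.
On feast: f(cons)+9=o, e(vowel)+7=l, a(vowel)+7=h, s(cons)+9=b, t(cons)+9=c.

olhbc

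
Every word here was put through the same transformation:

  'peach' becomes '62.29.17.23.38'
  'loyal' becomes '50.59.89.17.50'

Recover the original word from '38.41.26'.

hid

p(#16)→62 and e(#5)→29: differences scale by 3, so n = 3·pos + 14. With a=1..z=26, the number is 3·pos + 14.
Undoing it on 38.41.26: 38→(38−14)÷3=8=h, 41→(41−14)÷3=9=i, 26→(26−14)÷3=4=d.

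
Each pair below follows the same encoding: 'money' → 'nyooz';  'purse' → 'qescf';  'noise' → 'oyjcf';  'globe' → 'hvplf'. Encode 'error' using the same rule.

Shifts by position in money: pos 0: m→n (+1), pos 1: o→y (+10), pos 2: n→o (+1), pos 3: e→o (+10) — repeating every 2. It's a Vigenère-style cipher with numeric key [1,10]: position i shifts by key[i mod 2].
For error: e+1=f, r+10=b, r+1=s, o+10=y, r+1=s.

fbsys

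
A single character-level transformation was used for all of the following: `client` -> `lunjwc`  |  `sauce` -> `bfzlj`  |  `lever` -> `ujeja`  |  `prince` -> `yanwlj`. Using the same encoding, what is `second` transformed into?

bjltwm

Two shifts are in play — +5 for a/e/i/o/u, +9 for every other letter.
Applying it to second: s(cons)+9=b, e(vowel)+5=j, c(cons)+9=l, o(vowel)+5=t, n(cons)+9=w, d(cons)+9=m.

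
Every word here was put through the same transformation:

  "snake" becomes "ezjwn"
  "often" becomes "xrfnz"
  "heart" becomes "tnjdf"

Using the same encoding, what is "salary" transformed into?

ejxjdk

The shift depends on letter class: consonant s→e is +12, but vowel a→j is +9. The rule splits by letter class: vowels +9, consonants +12.
On salary: s(cons)+12=e, a(vowel)+9=j, l(cons)+12=x, a(vowel)+9=j, r(cons)+12=d, y(cons)+12=k.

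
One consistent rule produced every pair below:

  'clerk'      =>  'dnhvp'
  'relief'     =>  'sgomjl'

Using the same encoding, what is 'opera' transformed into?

In clerk: c→d is +1, l→n is +2, e→h is +3, r→v is +4 — the shift increases by 1 each position. Letter i (0-indexed) is shifted by i+1, so successive shifts are 1, 2, 3, ….
On opera: o+1=p, p+2=r, e+3=h, r+4=v, a+5=f.

prhvf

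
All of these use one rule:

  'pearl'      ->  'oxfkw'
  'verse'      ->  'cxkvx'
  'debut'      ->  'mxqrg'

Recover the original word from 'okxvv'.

press

p(15)→o(14) and e(4)→x(23) fit y≡11x+5 (mod 26); the inverse of 11 mod 26 is 19. This is an affine cipher: with a=0,…,z=25, each position x becomes (11x+5) mod 26.
Undoing it on okxvv: o(14)→19·(14−5)≡15=p; k(10)→19·(10−5)≡17=r; x(23)→19·(23−5)≡4=e; v(21)→19·(21−5)≡18=s; v(21)→19·(21−5)≡18=s (all mod 26).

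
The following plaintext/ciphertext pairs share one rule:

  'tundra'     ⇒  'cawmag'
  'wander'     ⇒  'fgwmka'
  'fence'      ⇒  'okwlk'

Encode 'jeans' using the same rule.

The shift depends on letter class: consonant t→c is +9, but vowel u→a is +6. The rule splits by letter class: vowels +6, consonants +9.
For jeans: j(cons)+9=s, e(vowel)+6=k, a(vowel)+6=g, n(cons)+9=w, s(cons)+9=b.

skgwb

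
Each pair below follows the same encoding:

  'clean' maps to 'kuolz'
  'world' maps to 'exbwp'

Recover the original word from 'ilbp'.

Letter i (0-indexed) is shifted by i+8, so successive shifts are 8, 9, 10, ….
Reversing it on ilbp: i−8=a, l−9=c, b−10=r, p−11=e.

acre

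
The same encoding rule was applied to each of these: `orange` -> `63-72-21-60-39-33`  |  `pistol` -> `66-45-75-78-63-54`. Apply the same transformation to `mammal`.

o(#15)→63 and r(#18)→72: differences scale by 3, so n = 3·pos + 18. The formula is n = 3×(alphabet index, a=1) + 18.
Applying it to mammal: m=13→57, a=1→21, m=13→57, m=13→57, a=1→21, l=12→54.

57-21-57-57-21-54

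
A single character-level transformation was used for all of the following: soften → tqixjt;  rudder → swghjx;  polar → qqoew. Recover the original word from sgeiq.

rebel

In soften: s→t is +1, o→q is +2, f→i is +3, t→x is +4 — the shift increases by 1 each position. Each letter shifts forward by (position + 1), i.e. 1, 2, 3, … — the shift grows by one for each successive letter.
Undoing it on sgeiq: s−1=r, g−2=e, e−3=b, i−4=e, q−5=l.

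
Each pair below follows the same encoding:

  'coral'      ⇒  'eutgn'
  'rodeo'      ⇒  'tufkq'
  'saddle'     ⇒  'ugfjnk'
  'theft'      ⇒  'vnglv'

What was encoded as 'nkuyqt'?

Shifts by position in coral: pos 0: c→e (+2), pos 1: o→u (+6), pos 2: r→t (+2), pos 3: a→g (+6) — repeating every 2. A repeating key of period 2 is used — shifts +2, +6 over and over.
Undoing it on nkuyqt: n−2=l, k−6=e, u−2=s, y−6=s, q−2=o, t−6=n.

lesson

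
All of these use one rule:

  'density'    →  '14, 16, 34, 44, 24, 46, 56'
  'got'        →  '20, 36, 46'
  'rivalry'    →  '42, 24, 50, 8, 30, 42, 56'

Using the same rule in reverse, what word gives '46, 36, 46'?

tot

d(#4)→14 and e(#5)→16: differences scale by 2, so n = 2·pos + 6. With a=1..z=26, the number is 2·pos + 6.
Undoing it on 46, 36, 46: 46→(46−6)÷2=20=t, 36→(36−6)÷2=15=o, 46→(46−6)÷2=20=t.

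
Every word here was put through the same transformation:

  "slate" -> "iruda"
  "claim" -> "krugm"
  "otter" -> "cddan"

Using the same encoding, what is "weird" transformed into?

s(18)→i(8) and l(11)→r(17) fit y≡21x+20 (mod 26); the inverse of 21 mod 26 is 5. This is an affine cipher: with a=0,…,z=25, each position x becomes (21x+20) mod 26.
On weird: w(22)→21·22+20≡14=o; e(4)→21·4+20≡0=a; i(8)→21·8+20≡6=g; r(17)→21·17+20≡13=n; d(3)→21·3+20≡5=f (all mod 26).

oagnf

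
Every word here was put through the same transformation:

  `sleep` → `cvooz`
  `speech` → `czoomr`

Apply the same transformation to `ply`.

zvi

Compare letters: s→c is +10, l→v is +10, e→o is +10 — a constant shift. It's a constant shift of +10 (ROT10).
Applying it to ply: p+10=z, l+10=v, y+10=i.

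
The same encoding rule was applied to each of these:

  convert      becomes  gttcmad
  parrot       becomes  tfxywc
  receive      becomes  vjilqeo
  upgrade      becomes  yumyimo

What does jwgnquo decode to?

In convert: c→g is +4, o→t is +5, n→t is +6, v→c is +7 — the shift increases by 1 each position. Each letter shifts forward by (position + 4), i.e. 4, 5, 6, … — the shift grows by one for each successive letter.
Reversing it on jwgnquo: j−4=f, w−5=r, g−6=a, n−7=g, q−8=i, u−9=l, o−10=e.

fragile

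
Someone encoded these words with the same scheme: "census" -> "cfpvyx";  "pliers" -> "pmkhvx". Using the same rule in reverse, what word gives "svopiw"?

summer

In census: c→c is +0, e→f is +1, n→p is +2, s→v is +3 — the shift increases by 1 each position. Letter i (0-indexed) is shifted by i+0, so successive shifts are 0, 1, 2, ….
Undoing it on svopiw: s−0=s, v−1=u, o−2=m, p−3=m, i−4=e, w−5=r.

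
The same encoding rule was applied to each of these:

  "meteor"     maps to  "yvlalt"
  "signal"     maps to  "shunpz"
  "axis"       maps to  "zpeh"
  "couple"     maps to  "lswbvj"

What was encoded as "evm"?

The output letters match the input read backwards, each shifted +7: meteor reversed is roetem. Read the word backwards and shift each letter +7.
Decoding evm: shift back: e−7=x, v−7=o, m−7=f → xof; then reverse → fox.

fox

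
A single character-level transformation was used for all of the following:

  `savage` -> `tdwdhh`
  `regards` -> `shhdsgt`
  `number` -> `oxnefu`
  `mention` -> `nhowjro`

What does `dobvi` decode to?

Shifts by position in savage: pos 0: s→t (+1), pos 1: a→d (+3), pos 2: v→w (+1), pos 3: a→d (+3) — repeating every 2. It's a Vigenère-style cipher with numeric key [1,3]: position i shifts by key[i mod 2].
Decoding dobvi: d−1=c, o−3=l, b−1=a, v−3=s, i−1=h.

clash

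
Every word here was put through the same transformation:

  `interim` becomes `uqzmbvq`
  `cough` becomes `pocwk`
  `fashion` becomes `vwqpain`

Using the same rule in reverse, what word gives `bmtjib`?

The output letters match the input read backwards, each shifted +8: interim reversed is miretni. Two steps: reverse the string, then apply a Caesar shift of +8.
Reversing it on bmtjib: shift back: b−8=t, m−8=e, t−8=l, j−8=b, i−8=a, b−8=t → telbat; then reverse → tablet.

tablet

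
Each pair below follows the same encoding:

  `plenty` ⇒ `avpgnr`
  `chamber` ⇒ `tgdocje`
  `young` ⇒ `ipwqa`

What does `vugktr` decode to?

priest

The output letters match the input read backwards, each shifted +2: plenty reversed is ytnelp. Read the word backwards and shift each letter +2.
Reversing it on vugktr: shift back: v−2=t, u−2=s, g−2=e, k−2=i, t−2=r, r−2=p → tseirp; then reverse → priest.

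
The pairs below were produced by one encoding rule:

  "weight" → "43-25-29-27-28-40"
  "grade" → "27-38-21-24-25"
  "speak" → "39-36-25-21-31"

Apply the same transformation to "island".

w is letter #23 and maps to 43: an offset of 20. Letters become their 1-based position plus 20 (so a→21, b→22, …).
Applying it to island: i=9→29, s=19→39, l=12→32, a=1→21, n=14→34, d=4→24.

29-39-32-21-34-24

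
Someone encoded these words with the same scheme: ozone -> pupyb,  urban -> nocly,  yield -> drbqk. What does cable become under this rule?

tlcqb

o(14)→p(15) and z(25)→u(20) fit y≡17x+11 (mod 26); the inverse of 17 mod 26 is 23. Treating letters as 0–25, the rule is x ↦ 17x + 11 (mod 26).
On cable: c(2)→17·2+11≡19=t; a(0)→17·0+11≡11=l; b(1)→17·1+11≡2=c; l(11)→17·11+11≡16=q; e(4)→17·4+11≡1=b (all mod 26).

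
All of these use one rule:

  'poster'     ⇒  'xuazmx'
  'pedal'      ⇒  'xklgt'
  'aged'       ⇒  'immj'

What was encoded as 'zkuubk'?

remote

Shifts by position in poster: pos 0: p→x (+8), pos 1: o→u (+6), pos 2: s→a (+8), pos 3: t→z (+6) — repeating every 2. It's a Vigenère-style cipher with numeric key [8,6]: position i shifts by key[i mod 2].
Reversing it on zkuubk: z−8=r, k−6=e, u−8=m, u−6=o, b−8=t, k−6=e.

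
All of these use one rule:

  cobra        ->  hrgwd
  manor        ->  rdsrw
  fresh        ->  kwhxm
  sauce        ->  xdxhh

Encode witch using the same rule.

blyhm

The shift depends on letter class: consonant c→h is +5, but vowel o→r is +3. The rule splits by letter class: vowels +3, consonants +5.
Applying it to witch: w(cons)+5=b, i(vowel)+3=l, t(cons)+5=y, c(cons)+5=h, h(cons)+5=m.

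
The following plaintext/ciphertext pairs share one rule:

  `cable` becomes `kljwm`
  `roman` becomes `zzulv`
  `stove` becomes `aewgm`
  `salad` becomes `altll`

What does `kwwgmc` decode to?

Shifts by position in cable: pos 0: c→k (+8), pos 1: a→l (+11), pos 2: b→j (+8), pos 3: l→w (+11) — repeating every 2. It's a Vigenère-style cipher with numeric key [8,11]: position i shifts by key[i mod 2].
Reversing it on kwwgmc: k−8=c, w−11=l, w−8=o, g−11=v, m−8=e, c−11=r.

clover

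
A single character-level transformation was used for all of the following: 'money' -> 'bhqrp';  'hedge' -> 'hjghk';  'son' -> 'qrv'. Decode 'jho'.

Two steps: reverse the string, then apply a Caesar shift of +3.
Undoing it on jho: shift back: j−3=g, h−3=e, o−3=l → gel; then reverse → leg.

leg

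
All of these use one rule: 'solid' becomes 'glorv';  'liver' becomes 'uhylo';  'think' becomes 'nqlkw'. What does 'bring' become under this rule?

Two steps: reverse the string, then apply a Caesar shift of +3.
On bring: reverse → gnirb; then shift: g+3=j, n+3=q, i+3=l, r+3=u, b+3=e.

jqlue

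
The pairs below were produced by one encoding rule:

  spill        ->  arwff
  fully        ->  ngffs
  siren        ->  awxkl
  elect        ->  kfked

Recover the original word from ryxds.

Each letter's alphabet position (a=0..z=25) is mapped through 3·x+24 mod 26 — an affine cipher.
Reversing it on ryxds: r(17)→9·(17−24)≡15=p; y(24)→9·(24−24)≡0=a; x(23)→9·(23−24)≡17=r; d(3)→9·(3−24)≡19=t; s(18)→9·(18−24)≡24=y (all mod 26).

party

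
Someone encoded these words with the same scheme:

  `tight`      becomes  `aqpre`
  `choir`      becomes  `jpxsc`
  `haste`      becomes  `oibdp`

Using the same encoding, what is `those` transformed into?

apxcp

Letter i (0-indexed) is shifted by i+7, so successive shifts are 7, 8, 9, ….
For those: t+7=a, h+8=p, o+9=x, s+10=c, e+11=p.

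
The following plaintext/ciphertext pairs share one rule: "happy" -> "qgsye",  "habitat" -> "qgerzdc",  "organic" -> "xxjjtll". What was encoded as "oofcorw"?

fiction

Shifts by position in happy: pos 0: h→q (+9), pos 1: a→g (+6), pos 2: p→s (+3), pos 3: p→y (+9), pos 4: y→e (+6) — repeating every 3. The shifts repeat in a cycle of length 3: positions 0,1,… shift by +9, +6, +3, then the pattern repeats.
Reversing it on oofcorw: o−9=f, o−6=i, f−3=c, c−9=t, o−6=i, r−3=o, w−9=n.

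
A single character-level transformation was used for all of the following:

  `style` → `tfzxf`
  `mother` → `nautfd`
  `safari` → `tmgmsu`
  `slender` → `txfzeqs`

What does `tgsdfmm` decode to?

surreal

Shifts by position in style: pos 0: s→t (+1), pos 1: t→f (+12), pos 2: y→z (+1), pos 3: l→x (+12) — repeating every 2. It's a Vigenère-style cipher with numeric key [1,12]: position i shifts by key[i mod 2].
Undoing it on tgsdfmm: t−1=s, g−12=u, s−1=r, d−12=r, f−1=e, m−12=a, m−1=l.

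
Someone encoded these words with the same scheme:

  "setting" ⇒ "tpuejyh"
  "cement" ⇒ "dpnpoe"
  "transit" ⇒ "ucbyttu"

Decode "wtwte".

vivid

Shifts by position in setting: pos 0: s→t (+1), pos 1: e→p (+11), pos 2: t→u (+1), pos 3: t→e (+11) — repeating every 2. The shifts repeat in a cycle of length 2: positions 0,1,… shift by +1, +11, then the pattern repeats.
Reversing it on wtwte: w−1=v, t−11=i, w−1=v, t−11=i, e−1=d.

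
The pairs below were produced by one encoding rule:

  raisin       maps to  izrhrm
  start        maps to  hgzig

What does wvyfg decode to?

This is the alphabet-reversal cipher (Atbash): a becomes z, b becomes y, etc.
Reversing it on wvyfg: w↔d, v↔e, y↔b, f↔u, g↔t.

debut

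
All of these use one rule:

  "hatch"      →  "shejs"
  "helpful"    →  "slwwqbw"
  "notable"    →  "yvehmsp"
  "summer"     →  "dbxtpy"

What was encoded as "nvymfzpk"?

A repeating key of period 2 is used — shifts +11, +7 over and over.
Undoing it on nvymfzpk: n−11=c, v−7=o, y−11=n, m−7=f, f−11=u, z−7=s, p−11=e, k−7=d.

confused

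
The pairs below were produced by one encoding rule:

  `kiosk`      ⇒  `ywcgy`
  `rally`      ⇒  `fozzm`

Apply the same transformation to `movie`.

Compare letters: k→y is +14, i→w is +14, o→c is +14 — a constant shift. Every letter moves 14 places later in the alphabet, wrapping around z→a.
On movie: m+14=a, o+14=c, v+14=j, i+14=w, e+14=s.

acjws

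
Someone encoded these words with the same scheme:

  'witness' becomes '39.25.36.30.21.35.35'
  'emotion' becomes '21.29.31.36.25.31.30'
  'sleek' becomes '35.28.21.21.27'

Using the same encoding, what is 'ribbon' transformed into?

w is letter #23 and maps to 39: an offset of 16. Each letter is replaced by its alphabet position (a=1..z=26) + 16.
For ribbon: r=18→34, i=9→25, b=2→18, b=2→18, o=15→31, n=14→30.

34.25.18.18.31.30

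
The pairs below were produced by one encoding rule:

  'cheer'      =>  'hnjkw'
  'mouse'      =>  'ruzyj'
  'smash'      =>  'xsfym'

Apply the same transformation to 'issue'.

nyxaj

Shifts by position in cheer: pos 0: c→h (+5), pos 1: h→n (+6), pos 2: e→j (+5), pos 3: e→k (+6) — repeating every 2. A repeating key of period 2 is used — shifts +5, +6 over and over.
On issue: i+5=n, s+6=y, s+5=x, u+6=a, e+5=j.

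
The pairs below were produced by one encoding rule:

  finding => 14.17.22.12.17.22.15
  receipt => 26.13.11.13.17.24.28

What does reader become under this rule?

f is letter #6 and maps to 14: an offset of 8. The number is (letter's place in the alphabet, a=1) + 8.
On reader: r=18→26, e=5→13, a=1→9, d=4→12, e=5→13, r=18→26.

26.13.9.12.13.26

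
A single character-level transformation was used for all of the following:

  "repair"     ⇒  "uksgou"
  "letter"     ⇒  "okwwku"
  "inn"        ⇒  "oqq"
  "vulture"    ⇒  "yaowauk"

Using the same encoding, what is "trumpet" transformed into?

wuapskw

The shift depends on letter class: consonant r→u is +3, but vowel e→k is +6. Vowels shift forward by 6 and consonants shift forward by 3.
On trumpet: t(cons)+3=w, r(cons)+3=u, u(vowel)+6=a, m(cons)+3=p, p(cons)+3=s, e(vowel)+6=k, t(cons)+3=w.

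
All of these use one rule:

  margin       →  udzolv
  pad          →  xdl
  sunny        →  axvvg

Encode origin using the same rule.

rzlolv

The rule splits by letter class: vowels +3, consonants +8.
Applying it to origin: o(vowel)+3=r, r(cons)+8=z, i(vowel)+3=l, g(cons)+8=o, i(vowel)+3=l, n(cons)+8=v.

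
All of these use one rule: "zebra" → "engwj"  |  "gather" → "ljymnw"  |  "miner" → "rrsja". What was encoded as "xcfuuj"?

staple

Shifts by position in zebra: pos 0: z→e (+5), pos 1: e→n (+9), pos 2: b→g (+5), pos 3: r→w (+5), pos 4: a→j (+9) — repeating every 3. It's a Vigenère-style cipher with numeric key [5,9,5]: position i shifts by key[i mod 3].
Undoing it on xcfuuj: x−5=s, c−9=t, f−5=a, u−5=p, u−9=l, j−5=e.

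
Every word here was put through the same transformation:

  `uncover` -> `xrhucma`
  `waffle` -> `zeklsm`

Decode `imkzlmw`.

fifteen

Letter i (0-indexed) is shifted by i+3, so successive shifts are 3, 4, 5, ….
Undoing it on imkzlmw: i−3=f, m−4=i, k−5=f, z−6=t, l−7=e, m−8=e, w−9=n.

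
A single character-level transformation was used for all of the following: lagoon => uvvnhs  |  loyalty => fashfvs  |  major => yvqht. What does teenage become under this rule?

The output letters match the input read backwards, each shifted +7: lagoon reversed is noogal. Two steps: reverse the string, then apply a Caesar shift of +7.
For teenage: reverse → eganeet; then shift: e+7=l, g+7=n, a+7=h, n+7=u, e+7=l, e+7=l, t+7=a.

lnhulla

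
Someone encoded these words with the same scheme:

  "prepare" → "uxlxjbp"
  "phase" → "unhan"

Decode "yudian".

toward

In prepare: p→u is +5, r→x is +6, e→l is +7, p→x is +8 — the shift increases by 1 each position. Each letter shifts forward by (position + 5), i.e. 5, 6, 7, … — the shift grows by one for each successive letter.
Reversing it on yudian: y−5=t, u−6=o, d−7=w, i−8=a, a−9=r, n−10=d.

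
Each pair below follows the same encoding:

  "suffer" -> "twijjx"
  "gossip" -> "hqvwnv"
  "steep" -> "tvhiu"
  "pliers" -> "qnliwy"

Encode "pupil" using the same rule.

qwsmq

In suffer: s→t is +1, u→w is +2, f→i is +3, f→j is +4 — the shift increases by 1 each position. The shift increases by 1 at each position, starting from +1: 1, 2, 3, ….
Applying it to pupil: p+1=q, u+2=w, p+3=s, i+4=m, l+5=q.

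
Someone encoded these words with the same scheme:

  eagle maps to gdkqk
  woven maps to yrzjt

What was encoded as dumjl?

brief

Letter i (0-indexed) is shifted by i+2, so successive shifts are 2, 3, 4, ….
Undoing it on dumjl: d−2=b, u−3=r, m−4=i, j−5=e, l−6=f.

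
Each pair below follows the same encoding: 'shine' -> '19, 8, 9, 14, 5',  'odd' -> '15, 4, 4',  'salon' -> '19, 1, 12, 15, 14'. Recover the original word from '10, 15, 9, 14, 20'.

joint

s is letter #19 and maps to 19: an offset of 0. Letters become their 1-indexed alphabet positions: a=1 … z=26.
Reversing it on 10, 15, 9, 14, 20: 10=j, 15=o, 9=i, 14=n, 20=t.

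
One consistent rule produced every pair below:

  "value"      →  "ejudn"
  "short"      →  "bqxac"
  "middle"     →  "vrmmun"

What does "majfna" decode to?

Compare letters: v→e is +9, a→j is +9, l→u is +9 — a constant shift. Every letter moves 9 places later in the alphabet, wrapping around z→a.
Undoing it on majfna: m−9=d, a−9=r, j−9=a, f−9=w, n−9=e, a−9=r.

drawer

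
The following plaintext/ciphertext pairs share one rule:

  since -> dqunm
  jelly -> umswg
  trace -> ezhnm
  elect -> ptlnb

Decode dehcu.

Shifts by position in since: pos 0: s→d (+11), pos 1: i→q (+8), pos 2: n→u (+7), pos 3: c→n (+11), pos 4: e→m (+8) — repeating every 3. It's a Vigenère-style cipher with numeric key [11,8,7]: position i shifts by key[i mod 3].
Reversing it on dehcu: d−11=s, e−8=w, h−7=a, c−11=r, u−8=m.

swarm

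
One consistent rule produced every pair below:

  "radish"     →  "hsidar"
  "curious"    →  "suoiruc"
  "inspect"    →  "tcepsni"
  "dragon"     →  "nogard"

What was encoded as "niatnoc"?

contain

It's just the letters in reverse order.
Undoing it on niatnoc: then reverse → contain.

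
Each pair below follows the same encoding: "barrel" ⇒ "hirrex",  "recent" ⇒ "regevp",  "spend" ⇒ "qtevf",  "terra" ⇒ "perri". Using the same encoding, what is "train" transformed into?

b(1)→h(7) and a(0)→i(8) fit y≡25x+8 (mod 26); the inverse of 25 mod 26 is 25. This is an affine cipher: with a=0,…,z=25, each position x becomes (25x+8) mod 26.
Applying it to train: t(19)→25·19+8≡15=p; r(17)→25·17+8≡17=r; a(0)→25·0+8≡8=i; i(8)→25·8+8≡0=a; n(13)→25·13+8≡21=v (all mod 26).

priav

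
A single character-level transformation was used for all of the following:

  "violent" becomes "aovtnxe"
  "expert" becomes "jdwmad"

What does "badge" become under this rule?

Each letter shifts forward by (position + 5), i.e. 5, 6, 7, … — the shift grows by one for each successive letter.
Applying it to badge: b+5=g, a+6=g, d+7=k, g+8=o, e+9=n.

ggkon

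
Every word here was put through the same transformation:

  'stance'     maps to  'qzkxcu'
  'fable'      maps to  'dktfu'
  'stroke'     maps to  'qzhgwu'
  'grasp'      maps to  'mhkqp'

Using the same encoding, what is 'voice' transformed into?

rgecu

s(18)→q(16) and t(19)→z(25) fit y≡9x+10 (mod 26); the inverse of 9 mod 26 is 3. This is an affine cipher: with a=0,…,z=25, each position x becomes (9x+10) mod 26.
For voice: v(21)→9·21+10≡17=r; o(14)→9·14+10≡6=g; i(8)→9·8+10≡4=e; c(2)→9·2+10≡2=c; e(4)→9·4+10≡20=u (all mod 26).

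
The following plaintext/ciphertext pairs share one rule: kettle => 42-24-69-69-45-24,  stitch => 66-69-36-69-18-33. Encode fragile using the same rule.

k(#11)→42 and e(#5)→24: differences scale by 3, so n = 3·pos + 9. Each letter becomes 3×(its alphabet position, a=1..z=26) + 9.
On fragile: f=6→27, r=18→63, a=1→12, g=7→30, i=9→36, l=12→45, e=5→24.

27-63-12-30-36-45-24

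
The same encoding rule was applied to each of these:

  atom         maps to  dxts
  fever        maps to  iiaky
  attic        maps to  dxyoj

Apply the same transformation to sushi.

vyxnp

Each letter shifts forward by (position + 3), i.e. 3, 4, 5, … — the shift grows by one for each successive letter.
Applying it to sushi: s+3=v, u+4=y, s+5=x, h+6=n, i+7=p.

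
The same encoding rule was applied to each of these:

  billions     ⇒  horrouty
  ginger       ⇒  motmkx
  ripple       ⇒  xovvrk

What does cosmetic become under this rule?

Compare letters: b→h is +6, i→o is +6, l→r is +6 — a constant shift. It's a constant shift of +6 (ROT6).
Applying it to cosmetic: c+6=i, o+6=u, s+6=y, m+6=s, e+6=k, t+6=z, i+6=o, c+6=i.

iuyskzoi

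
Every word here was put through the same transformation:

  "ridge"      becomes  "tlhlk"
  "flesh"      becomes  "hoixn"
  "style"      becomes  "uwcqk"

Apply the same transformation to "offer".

qijjx

In ridge: r→t is +2, i→l is +3, d→h is +4, g→l is +5 — the shift increases by 1 each position. Letter i (0-indexed) is shifted by i+2, so successive shifts are 2, 3, 4, ….
On offer: o+2=q, f+3=i, f+4=j, e+5=j, r+6=x.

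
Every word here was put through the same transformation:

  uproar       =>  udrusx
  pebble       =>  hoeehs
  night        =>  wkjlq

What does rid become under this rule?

Two steps: reverse the string, then apply a Caesar shift of +3.
On rid: reverse → dir; then shift: d+3=g, i+3=l, r+3=u.

glu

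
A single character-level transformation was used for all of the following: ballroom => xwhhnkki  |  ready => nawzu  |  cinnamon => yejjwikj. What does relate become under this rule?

Every letter moves 22 places later in the alphabet, wrapping around z→a.
For relate: r+22=n, e+22=a, l+22=h, a+22=w, t+22=p, e+22=a.

nahwpa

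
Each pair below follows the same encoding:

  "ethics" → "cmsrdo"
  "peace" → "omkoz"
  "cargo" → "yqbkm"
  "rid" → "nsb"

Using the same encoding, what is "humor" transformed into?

Two steps: reverse the string, then apply a Caesar shift of +10.
For humor: reverse → romuh; then shift: r+10=b, o+10=y, m+10=w, u+10=e, h+10=r.

bywer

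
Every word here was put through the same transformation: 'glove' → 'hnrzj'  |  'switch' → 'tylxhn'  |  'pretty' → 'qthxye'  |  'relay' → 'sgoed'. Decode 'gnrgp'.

In glove: g→h is +1, l→n is +2, o→r is +3, v→z is +4 — the shift increases by 1 each position. Each letter shifts forward by (position + 1), i.e. 1, 2, 3, … — the shift grows by one for each successive letter.
Decoding gnrgp: g−1=f, n−2=l, r−3=o, g−4=c, p−5=k.

flock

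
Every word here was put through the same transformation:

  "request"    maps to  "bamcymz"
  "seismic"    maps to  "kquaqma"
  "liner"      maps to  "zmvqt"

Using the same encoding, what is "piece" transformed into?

mkmqx

Two steps: reverse the string, then apply a Caesar shift of +8.
On piece: reverse → eceip; then shift: e+8=m, c+8=k, e+8=m, i+8=q, p+8=x.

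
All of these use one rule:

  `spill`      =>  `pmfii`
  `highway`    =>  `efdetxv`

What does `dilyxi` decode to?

Compare letters: s→p is +23, p→m is +23, i→f is +23 — a constant shift. Each letter is shifted forward by 23 in the alphabet (a Caesar shift of +23).
Reversing it on dilyxi: d−23=g, i−23=l, l−23=o, y−23=b, x−23=a, i−23=l.

global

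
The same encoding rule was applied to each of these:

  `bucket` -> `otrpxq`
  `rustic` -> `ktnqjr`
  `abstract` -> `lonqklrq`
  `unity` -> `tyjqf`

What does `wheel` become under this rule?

Each letter's alphabet position (a=0..z=25) is mapped through 3·x+11 mod 26 — an affine cipher.
For wheel: w(22)→3·22+11≡25=z; h(7)→3·7+11≡6=g; e(4)→3·4+11≡23=x; e(4)→3·4+11≡23=x; l(11)→3·11+11≡18=s (all mod 26).

zgxxs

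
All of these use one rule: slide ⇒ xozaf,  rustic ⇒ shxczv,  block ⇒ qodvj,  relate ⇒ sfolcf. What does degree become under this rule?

afpsff

s(18)→x(23) and l(11)→o(14) fit y≡5x+11 (mod 26); the inverse of 5 mod 26 is 21. This is an affine cipher: with a=0,…,z=25, each position x becomes (5x+11) mod 26.
On degree: d(3)→5·3+11≡0=a; e(4)→5·4+11≡5=f; g(6)→5·6+11≡15=p; r(17)→5·17+11≡18=s; e(4)→5·4+11≡5=f; e(4)→5·4+11≡5=f (all mod 26).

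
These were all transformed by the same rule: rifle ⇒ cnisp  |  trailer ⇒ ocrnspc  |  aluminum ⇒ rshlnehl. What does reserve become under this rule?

cpvpcap

Each letter's alphabet position (a=0..z=25) is mapped through 19·x+17 mod 26 — an affine cipher.
For reserve: r(17)→19·17+17≡2=c; e(4)→19·4+17≡15=p; s(18)→19·18+17≡21=v; e(4)→19·4+17≡15=p; r(17)→19·17+17≡2=c; v(21)→19·21+17≡0=a; e(4)→19·4+17≡15=p (all mod 26).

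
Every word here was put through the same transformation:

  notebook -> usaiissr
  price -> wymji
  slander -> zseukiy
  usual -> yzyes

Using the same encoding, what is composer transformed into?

jstwsziy

The shift depends on letter class: consonant n→u is +7, but vowel o→s is +4. Two shifts are in play — +4 for a/e/i/o/u, +7 for every other letter.
For composer: c(cons)+7=j, o(vowel)+4=s, m(cons)+7=t, p(cons)+7=w, o(vowel)+4=s, s(cons)+7=z, e(vowel)+4=i, r(cons)+7=y.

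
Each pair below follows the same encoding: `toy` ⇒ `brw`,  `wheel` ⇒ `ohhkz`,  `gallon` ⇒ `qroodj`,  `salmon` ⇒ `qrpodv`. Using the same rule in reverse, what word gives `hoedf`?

cable

The output letters match the input read backwards, each shifted +3: toy reversed is yot. The word is reversed, then every letter is shifted forward by 3.
Undoing it on hoedf: shift back: h−3=e, o−3=l, e−3=b, d−3=a, f−3=c → elbac; then reverse → cable.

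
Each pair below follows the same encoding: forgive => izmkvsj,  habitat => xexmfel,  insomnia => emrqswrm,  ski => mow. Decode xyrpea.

walnut

The output letters match the input read backwards, each shifted +4: forgive reversed is evigrof. Two steps: reverse the string, then apply a Caesar shift of +4.
Reversing it on xyrpea: shift back: x−4=t, y−4=u, r−4=n, p−4=l, e−4=a, a−4=w → tunlaw; then reverse → walnut.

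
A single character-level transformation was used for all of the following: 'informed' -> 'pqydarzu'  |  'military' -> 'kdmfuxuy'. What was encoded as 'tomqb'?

peach

The output letters match the input read backwards, each shifted +12: informed reversed is demrofni. Read the word backwards and shift each letter +12.
Decoding tomqb: shift back: t−12=h, o−12=c, m−12=a, q−12=e, b−12=p → hcaep; then reverse → peach.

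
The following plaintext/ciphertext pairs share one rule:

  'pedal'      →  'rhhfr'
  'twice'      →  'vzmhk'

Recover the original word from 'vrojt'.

Letter i (0-indexed) is shifted by i+2, so successive shifts are 2, 3, 4, ….
Reversing it on vrojt: v−2=t, r−3=o, o−4=k, j−5=e, t−6=n.

token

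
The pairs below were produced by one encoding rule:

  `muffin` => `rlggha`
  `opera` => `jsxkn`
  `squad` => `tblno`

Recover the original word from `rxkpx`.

m(12)→r(17) and u(20)→l(11) fit y≡9x+13 (mod 26); the inverse of 9 mod 26 is 3. Treating letters as 0–25, the rule is x ↦ 9x + 13 (mod 26).
Decoding rxkpx: r(17)→3·(17−13)≡12=m; x(23)→3·(23−13)≡4=e; k(10)→3·(10−13)≡17=r; p(15)→3·(15−13)≡6=g; x(23)→3·(23−13)≡4=e (all mod 26).

merge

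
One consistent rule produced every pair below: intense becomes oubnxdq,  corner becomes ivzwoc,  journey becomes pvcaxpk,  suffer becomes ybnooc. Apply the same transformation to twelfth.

zdmupet

The shift increases by 1 at each position, starting from +6: 6, 7, 8, ….
On twelfth: t+6=z, w+7=d, e+8=m, l+9=u, f+10=p, t+11=e, h+12=t.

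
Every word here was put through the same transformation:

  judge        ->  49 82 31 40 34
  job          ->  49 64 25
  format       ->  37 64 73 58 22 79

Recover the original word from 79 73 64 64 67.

j(#10)→49 and u(#21)→82: differences scale by 3, so n = 3·pos + 19. Each letter becomes 3×(its alphabet position, a=1..z=26) + 19.
Undoing it on 79 73 64 64 67: 79→(79−19)÷3=20=t, 73→(73−19)÷3=18=r, 64→(64−19)÷3=15=o, 64→(64−19)÷3=15=o, 67→(67−19)÷3=16=p.

troop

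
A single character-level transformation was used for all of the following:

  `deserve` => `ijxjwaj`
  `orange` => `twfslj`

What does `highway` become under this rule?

mnlmbfd

It's a constant shift of +5 (ROT5).
For highway: h+5=m, i+5=n, g+5=l, h+5=m, w+5=b, a+5=f, y+5=d.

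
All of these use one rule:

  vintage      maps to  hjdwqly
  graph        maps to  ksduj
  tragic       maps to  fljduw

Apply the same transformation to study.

bgxwv

The output letters match the input read backwards, each shifted +3: vintage reversed is egatniv. Two steps: reverse the string, then apply a Caesar shift of +3.
Applying it to study: reverse → yduts; then shift: y+3=b, d+3=g, u+3=x, t+3=w, s+3=v.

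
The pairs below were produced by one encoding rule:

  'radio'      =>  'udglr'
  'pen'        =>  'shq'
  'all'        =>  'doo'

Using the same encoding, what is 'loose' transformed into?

orrvh

It's a constant shift of +3 (ROT3).
On loose: l+3=o, o+3=r, o+3=r, s+3=v, e+3=h.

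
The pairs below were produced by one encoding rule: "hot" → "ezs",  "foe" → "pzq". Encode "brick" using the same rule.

vntcm

Two steps: reverse the string, then apply a Caesar shift of +11.
For brick: reverse → kcirb; then shift: k+11=v, c+11=n, i+11=t, r+11=c, b+11=m.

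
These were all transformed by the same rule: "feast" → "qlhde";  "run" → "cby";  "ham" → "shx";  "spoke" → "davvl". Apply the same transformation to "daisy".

The rule splits by letter class: vowels +7, consonants +11.
Applying it to daisy: d(cons)+11=o, a(vowel)+7=h, i(vowel)+7=p, s(cons)+11=d, y(cons)+11=j.

ohpdj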